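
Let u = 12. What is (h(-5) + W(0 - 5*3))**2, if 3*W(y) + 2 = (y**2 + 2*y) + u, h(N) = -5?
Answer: 36100/9 ≈ 4011.1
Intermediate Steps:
W(y) = 10/3 + y**2/3 + 2*y/3 (W(y) = -2/3 + ((y**2 + 2*y) + 12)/3 = -2/3 + (12 + y**2 + 2*y)/3 = -2/3 + (4 + y**2/3 + 2*y/3) = 10/3 + y**2/3 + 2*y/3)
(h(-5) + W(0 - 5*3))**2 = (-5 + (10/3 + (0 - 5*3)**2/3 + 2*(0 - 5*3)/3))**2 = (-5 + (10/3 + (0 - 15)**2/3 + 2*(0 - 15)/3))**2 = (-5 + (10/3 + (1/3)*(-15)**2 + (2/3)*(-15)))**2 = (-5 + (10/3 + (1/3)*225 - 10))**2 = (-5 + (10/3 + 75 - 10))**2 = (-5 + 205/3)**2 = (190/3)**2 = 36100/9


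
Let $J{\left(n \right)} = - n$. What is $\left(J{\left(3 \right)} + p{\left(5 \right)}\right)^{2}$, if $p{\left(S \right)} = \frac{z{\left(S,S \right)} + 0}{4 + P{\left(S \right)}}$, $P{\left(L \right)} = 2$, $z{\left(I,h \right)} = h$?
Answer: $\frac{169}{36} \approx 4.6944$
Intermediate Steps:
$p{\left(S \right)} = \frac{S}{6}$ ($p{\left(S \right)} = \frac{S + 0}{4 + 2} = \frac{S}{6}$)
$\left(J{\left(3 \right)} + p{\left(5 \right)}\right)^{2} = \left(\left(-1\right) 3 + \frac{1}{6} \cdot 5\right)^{2} = \left(-3 + \frac{5}{6}\right)^{2} = \left(- \frac{13}{6}\right)^{2} = \frac{169}{36}$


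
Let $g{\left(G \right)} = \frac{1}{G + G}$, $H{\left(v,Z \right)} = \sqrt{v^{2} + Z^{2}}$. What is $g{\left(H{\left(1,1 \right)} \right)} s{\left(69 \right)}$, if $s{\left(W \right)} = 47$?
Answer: $\frac{47 \sqrt{2}}{4} \approx 16.617$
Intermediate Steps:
$H{\left(v,Z \right)} = \sqrt{Z^{2} + v^{2}}$
$g{\left(G \right)} = \frac{1}{2 G}$
$g{\left(H{\left(1,1 \right)} \right)} s{\left(69 \right)} = \frac{1}{2 \sqrt{1^{2} + 1^{2}}} \cdot 47 = \frac{1}{2 \sqrt{1 + 1}} \cdot 47 = \frac{1}{2 \sqrt{2}} \cdot 47 = \frac{\frac{1}{2} \sqrt{2}}{2} \cdot 47 = \frac{\sqrt{2}}{4} \cdot 47 = \frac{47 \sqrt{2}}{4}$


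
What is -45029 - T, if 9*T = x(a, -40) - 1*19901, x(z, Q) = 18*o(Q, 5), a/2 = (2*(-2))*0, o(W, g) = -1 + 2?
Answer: -385378/9 ≈ -42820.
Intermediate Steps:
o(W, g) = 1
a = 0 (a = 2*((2*(-2))*0) = 2*(-4*0) = 2*0 = 0)
x(z, Q) = 18 (x(z, Q) = 18*1 = 18)
T = -19883/9 (T = (18 - 1*19901)/9 = (18 - 19901)/9 = (1/9)*(-19883) = -19883/9 ≈ -2209.2)
-45029 - T = -45029 - 1*(-19883/9) = -45029 + 19883/9 = -385378/9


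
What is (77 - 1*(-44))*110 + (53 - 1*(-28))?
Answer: 13391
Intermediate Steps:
(77 - 1*(-44))*110 + (53 - 1*(-28)) = (77 + 44)*110 + (53 + 28) = 121*110 + 81 = 13310 + 81 = 13391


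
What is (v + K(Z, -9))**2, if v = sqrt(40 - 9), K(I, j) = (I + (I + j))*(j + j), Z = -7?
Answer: (414 + sqrt(31))**2 ≈ 1.7604e+5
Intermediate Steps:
K(I, j) = 2*j*(j + 2*I) (K(I, j) = (j + 2*I)*(2*j) = 2*j*(j + 2*I))
v = sqrt(31) ≈ 5.5678
(v + K(Z, -9))**2 = (sqrt(31) + 2*(-9)*(-9 + 2*(-7)))**2 = (sqrt(31) + 2*(-9)*(-9 - 14))**2 = (sqrt(31) + 2*(-9)*(-23))**2 = (sqrt(31) + 414)**2 = (414 + sqrt(31))**2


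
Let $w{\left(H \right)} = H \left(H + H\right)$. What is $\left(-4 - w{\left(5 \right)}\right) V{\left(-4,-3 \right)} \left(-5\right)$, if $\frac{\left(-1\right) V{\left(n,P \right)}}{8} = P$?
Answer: $6480$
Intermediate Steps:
$V{\left(n,P \right)} = - 8 P$
$w{\left(H \right)} = 2 H^{2}$ ($w{\left(H \right)} = H 2 H = 2 H^{2}$)
$\left(-4 - w{\left(5 \right)}\right) V{\left(-4,-3 \right)} \left(-5\right) = \left(-4 - 2 \cdot 5^{2}\right) \left(\left(-8\right) \left(-3\right)\right) \left(-5\right) = \left(-4 - 2 \cdot 25\right) 24 \left(-5\right) = \left(-4 - 50\right) 24 \left(-5\right) = \left(-54\right) 24 \left(-5\right) = \left(-1296\right) \left(-5\right) = 6480$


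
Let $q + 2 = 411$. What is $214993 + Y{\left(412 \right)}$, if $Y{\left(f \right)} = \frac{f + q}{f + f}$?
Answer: $\frac{177155053}{824} \approx 2.1499 \cdot 10^{5}$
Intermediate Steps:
$q = 409$ ($q = -2 + 411 = 409$)
$Y{\left(f \right)} = \frac{409 + f}{2 f}$ ($Y{\left(f \right)} = \frac{f + 409}{f + f} = \frac{409 + f}{2 f}$)
$214993 + Y{\left(412 \right)} = 214993 + \frac{409 + 412}{2 \cdot 412} = 214993 + \frac{1}{2} \cdot \frac{1}{412} \cdot 821 = 214993 + \frac{821}{824} = \frac{177155053}{824}$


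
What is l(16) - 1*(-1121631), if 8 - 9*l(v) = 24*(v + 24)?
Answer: 10093727/9 ≈ 1.1215e+6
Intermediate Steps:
l(v) = -568/9 - 8*v/3 (l(v) = 8/9 - 8*(v + 24)/3 = 8/9 - 8*(24 + v)/3 = 8/9 - (576 + 24*v)/9 = 8/9 + (-64 - 8*v/3) = -568/9 - 8*v/3)
l(16) - 1*(-1121631) = (-568/9 - 8/3*16) - 1*(-1121631) = (-568/9 - 128/3) + 1121631 = -952/9 + 1121631 = 10093727/9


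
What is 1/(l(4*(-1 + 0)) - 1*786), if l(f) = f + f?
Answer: -1/794 ≈ -0.0012594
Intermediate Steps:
l(f) = 2*f
1/(l(4*(-1 + 0)) - 1*786) = 1/(2*(4*(-1 + 0)) - 1*786) = 1/(2*(4*(-1)) - 786) = 1/(2*(-4) - 786) = 1/(-8 - 786) = 1/(-794) = -1/794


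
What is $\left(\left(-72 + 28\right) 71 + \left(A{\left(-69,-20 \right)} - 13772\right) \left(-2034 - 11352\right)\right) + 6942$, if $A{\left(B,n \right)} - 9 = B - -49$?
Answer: $184503056$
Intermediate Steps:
$A{\left(B,n \right)} = 58 + B$ ($A{\left(B,n \right)} = 9 + \left(B - -49\right) = 9 + \left(B + 49\right) = 9 + \left(49 + B\right) = 58 + B$)
$\left(\left(-72 + 28\right) 71 + \left(A{\left(-69,-20 \right)} - 13772\right) \left(-2034 - 11352\right)\right) + 6942 = \left(\left(-72 + 28\right) 71 + \left(\left(58 - 69\right) - 13772\right) \left(-2034 - 11352\right)\right) + 6942 = \left(\left(-44\right) 71 + \left(-11 - 13772\right) \left(-13386\right)\right) + 6942 = \left(-3124 - -184499238\right) + 6942 = \left(-3124 + 184499238\right) + 6942 = 184496114 + 6942 = 184503056$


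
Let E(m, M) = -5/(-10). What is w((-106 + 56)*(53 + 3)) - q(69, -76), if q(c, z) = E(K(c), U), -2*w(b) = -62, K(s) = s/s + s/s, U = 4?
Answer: 61/2 ≈ 30.500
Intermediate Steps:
K(s) = 2 (K(s) = 1 + 1 = 2)
w(b) = 31 (w(b) = -½*(-62) = 31)
E(m, M) = ½ (E(m, M) = -5*(-⅒) = ½)
q(c, z) = ½
w((-106 + 56)*(53 + 3)) - q(69, -76) = 31 - 1*½ = 31 - ½ = 61/2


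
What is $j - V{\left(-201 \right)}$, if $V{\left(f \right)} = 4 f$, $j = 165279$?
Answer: $166083$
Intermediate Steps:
$j - V{\left(-201 \right)} = 165279 - 4 \left(-201\right) = 165279 - -804 = 165279 + 804 = 166083$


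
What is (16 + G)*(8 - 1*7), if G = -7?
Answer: 9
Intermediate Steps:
(16 + G)*(8 - 1*7) = (16 - 7)*(8 - 1*7) = 9*(8 - 7) = 9*1 = 9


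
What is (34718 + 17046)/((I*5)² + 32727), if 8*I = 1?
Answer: 3312896/2094553 ≈ 1.5817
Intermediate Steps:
I = ⅛ (I = (⅛)*1 = ⅛ ≈ 0.12500)
(34718 + 17046)/((I*5)² + 32727) = (34718 + 17046)/(((⅛)*5)² + 32727) = 51764/((5/8)² + 32727) = 51764/(25/64 + 32727) = 51764/(2094553/64) = 51764*(64/2094553) = 3312896/2094553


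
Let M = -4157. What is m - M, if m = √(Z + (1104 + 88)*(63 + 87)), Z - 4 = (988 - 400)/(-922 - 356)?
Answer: 4157 + √8112137802/213 ≈ 4579.9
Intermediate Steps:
Z = 754/213 (Z = 4 + (988 - 400)/(-922 - 356) = 4 + 588/(-1278) = 4 + 588*(-1/1278) = 4 - 98/213 = 754/213 ≈ 3.5399)
m = √8112137802/213 (m = √(754/213 + (1104 + 88)*(63 + 87)) = √(754/213 + 1192*150) = √(754/213 + 178800) = √(38085154/213) = √8112137802/213 ≈ 422.85)
m - M = √8112137802/213 - 1*(-4157) = √8112137802/213 + 4157 = 4157 + √8112137802/213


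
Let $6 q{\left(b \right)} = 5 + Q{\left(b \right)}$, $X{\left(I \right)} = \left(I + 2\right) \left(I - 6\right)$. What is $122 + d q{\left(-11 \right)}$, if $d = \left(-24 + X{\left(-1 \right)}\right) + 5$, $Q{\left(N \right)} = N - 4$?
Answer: $\frac{496}{3} \approx 165.33$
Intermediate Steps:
$Q{\left(N \right)} = -4 + N$ ($Q{\left(N \right)} = N - 4 = -4 + N$)
$X{\left(I \right)} = \left(-6 + I\right) \left(2 + I\right)$ ($X{\left(I \right)} = \left(2 + I\right) \left(-6 + I\right) = \left(-6 + I\right) \left(2 + I\right)$)
$q{\left(b \right)} = \frac{1}{6} + \frac{b}{6}$ ($q{\left(b \right)} = \frac{5 + \left(-4 + b\right)}{6} = \frac{1 + b}{6} = \frac{1}{6} + \frac{b}{6}$)
$d = -26$ ($d = \left(-24 - \left(8 - 1\right)\right) + 5 = \left(-24 + \left(-12 + 1 + 4\right)\right) + 5 = \left(-24 - 7\right) + 5 = -31 + 5 = -26$)
$122 + d q{\left(-11 \right)} = 122 - 26 \left(\frac{1}{6} + \frac{1}{6} \left(-11\right)\right) = 122 - 26 \left(\frac{1}{6} - \frac{11}{6}\right) = 122 - - \frac{130}{3} = 122 + \frac{130}{3} = \frac{496}{3}$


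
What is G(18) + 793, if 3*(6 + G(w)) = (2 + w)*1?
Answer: 2381/3 ≈ 793.67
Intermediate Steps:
G(w) = -16/3 + w/3 (G(w) = -6 + ((2 + w)*1)/3 = -6 + (2 + w)/3 = -6 + (⅔ + w/3) = -16/3 + w/3)
G(18) + 793 = (-16/3 + (⅓)*18) + 793 = (-16/3 + 6) + 793 = ⅔ + 793 = 2381/3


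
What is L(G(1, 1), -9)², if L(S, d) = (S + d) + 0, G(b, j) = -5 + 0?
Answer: 196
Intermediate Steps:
G(b, j) = -5
L(S, d) = S + d
L(G(1, 1), -9)² = (-5 - 9)² = (-14)² = 196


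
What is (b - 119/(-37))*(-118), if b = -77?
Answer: 322140/37 ≈ 8706.5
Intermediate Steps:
(b - 119/(-37))*(-118) = (-77 - 119/(-37))*(-118) = (-77 - 119*(-1/37))*(-118) = (-77 + 119/37)*(-118) = -2730/37*(-118) = 322140/37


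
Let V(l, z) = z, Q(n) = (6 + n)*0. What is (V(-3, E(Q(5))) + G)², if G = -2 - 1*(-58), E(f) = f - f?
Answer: 3136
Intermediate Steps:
Q(n) = 0
E(f) = 0
G = 56 (G = -2 + 58 = 56)
(V(-3, E(Q(5))) + G)² = (0 + 56)² = 56² = 3136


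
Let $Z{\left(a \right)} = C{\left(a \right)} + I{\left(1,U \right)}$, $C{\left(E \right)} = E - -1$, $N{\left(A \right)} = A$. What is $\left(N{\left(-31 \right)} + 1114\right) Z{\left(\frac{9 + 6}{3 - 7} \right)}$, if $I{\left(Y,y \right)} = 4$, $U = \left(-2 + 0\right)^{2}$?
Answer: $\frac{5415}{4} \approx 1353.8$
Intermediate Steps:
$U = 4$ ($U = \left(-2\right)^{2} = 4$)
$C{\left(E \right)} = 1 + E$ ($C{\left(E \right)} = E + 1 = 1 + E$)
$Z{\left(a \right)} = 5 + a$ ($Z{\left(a \right)} = \left(1 + a\right) + 4 = 5 + a$)
$\left(N{\left(-31 \right)} + 1114\right) Z{\left(\frac{9 + 6}{3 - 7} \right)} = \left(-31 + 1114\right) \left(5 + \frac{9 + 6}{3 - 7}\right) = 1083 \left(5 + \frac{15}{-4}\right) = 1083 \left(5 + 15 \left(- \frac{1}{4}\right)\right) = 1083 \left(5 - \frac{15}{4}\right) = 1083 \cdot \frac{5}{4} = \frac{5415}{4}$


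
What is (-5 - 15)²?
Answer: 400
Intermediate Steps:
(-5 - 15)² = (-20)² = 400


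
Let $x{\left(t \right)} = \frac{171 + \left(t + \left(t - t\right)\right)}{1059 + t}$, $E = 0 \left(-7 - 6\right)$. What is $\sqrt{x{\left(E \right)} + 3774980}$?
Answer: $\frac{\sqrt{470396502941}}{353} \approx 1942.9$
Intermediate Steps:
$E = 0$ ($E = 0 \left(-13\right) = 0$)
$x{\left(t \right)} = \frac{171 + t}{1059 + t}$ ($x{\left(t \right)} = \frac{171 + \left(t + 0\right)}{1059 + t} = \frac{171 + t}{1059 + t}$)
$\sqrt{x{\left(E \right)} + 3774980} = \sqrt{\frac{171 + 0}{1059 + 0} + 3774980} = \sqrt{\frac{1}{1059} \cdot 171 + 3774980} = \sqrt{\frac{57}{353} + 3774980} = \sqrt{\frac{1332567997}{353}} = \frac{\sqrt{470396502941}}{353}$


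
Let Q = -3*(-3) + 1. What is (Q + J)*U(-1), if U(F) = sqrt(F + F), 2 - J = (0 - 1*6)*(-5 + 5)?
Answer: 12*I*sqrt(2) ≈ 16.971*I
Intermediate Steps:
J = 2 (J = 2 - (0 - 1*6)*(-5 + 5) = 2 - (0 - 6)*0 = 2 - (-6)*0 = 2 - 1*0 = 2 + 0 = 2)
U(F) = sqrt(2)*sqrt(F) (U(F) = sqrt(2*F) = sqrt(2)*sqrt(F))
Q = 10 (Q = 9 + 1 = 10)
(Q + J)*U(-1) = (10 + 2)*(sqrt(2)*sqrt(-1)) = 12*(sqrt(2)*I) = 12*(I*sqrt(2)) = 12*I*sqrt(2)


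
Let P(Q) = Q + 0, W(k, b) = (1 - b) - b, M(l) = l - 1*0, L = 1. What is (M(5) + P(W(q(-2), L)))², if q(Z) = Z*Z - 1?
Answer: 16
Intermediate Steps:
M(l) = l (M(l) = l + 0 = l)
q(Z) = -1 + Z² (q(Z) = Z² - 1 = -1 + Z²)
W(k, b) = 1 - 2*b
P(Q) = Q
(M(5) + P(W(q(-2), L)))² = (5 + (1 - 2*1))² = (5 + (1 - 2))² = (5 - 1)² = 4² = 16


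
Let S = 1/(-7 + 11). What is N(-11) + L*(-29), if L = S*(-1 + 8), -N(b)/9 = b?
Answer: 193/4 ≈ 48.250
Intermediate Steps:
S = 1/4 ≈ 0.25000
N(b) = -9*b
L = 7/4 (L = (-1 + 8)/4 = (1/4)*7 = 7/4 ≈ 1.7500)
N(-11) + L*(-29) = -9*(-11) + (7/4)*(-29) = 99 - 203/4 = 193/4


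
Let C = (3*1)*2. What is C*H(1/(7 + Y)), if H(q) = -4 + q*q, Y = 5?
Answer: -575/24 ≈ -23.958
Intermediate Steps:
H(q) = -4 + q²
C = 6 (C = 3*2 = 6)
C*H(1/(7 + Y)) = 6*(-4 + (1/(7 + 5))²) = 6*(-4 + (1/12)²) = 6*(-4 + 1/144) = 6*(-575/144) = -575/24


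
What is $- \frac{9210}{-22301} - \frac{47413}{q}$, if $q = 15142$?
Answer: $- \frac{917899493}{337681742} \approx -2.7182$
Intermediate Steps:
$- \frac{9210}{-22301} - \frac{47413}{q} = - \frac{9210}{-22301} - \frac{47413}{15142} = \left(-9210\right) \left(- \frac{1}{22301}\right) - \frac{47413}{15142} = \frac{9210}{22301} - \frac{47413}{15142} = - \frac{917899493}{337681742}$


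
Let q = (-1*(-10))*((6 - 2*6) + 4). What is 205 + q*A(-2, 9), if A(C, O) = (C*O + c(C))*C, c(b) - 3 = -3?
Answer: -515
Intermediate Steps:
c(b) = 0 (c(b) = 3 - 3 = 0)
q = -20 (q = 10*((6 - 12) + 4) = 10*(-6 + 4) = 10*(-2) = -20)
A(C, O) = O*C² (A(C, O) = (C*O + 0)*C = (C*O)*C = O*C²)
205 + q*A(-2, 9) = 205 - 180*(-2)² = 205 - 180*4 = 205 - 20*36 = 205 - 720 = -515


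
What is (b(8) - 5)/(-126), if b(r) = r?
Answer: -1/42 ≈ -0.023810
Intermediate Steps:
(b(8) - 5)/(-126) = (8 - 5)/(-126) = -1/126*3 = -1/42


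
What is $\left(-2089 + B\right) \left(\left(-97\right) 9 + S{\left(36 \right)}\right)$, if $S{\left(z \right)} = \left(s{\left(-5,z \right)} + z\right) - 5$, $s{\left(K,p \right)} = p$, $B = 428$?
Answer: $1338766$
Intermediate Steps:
$S{\left(z \right)} = -5 + 2 z$ ($S{\left(z \right)} = \left(z + z\right) - 5 = 2 z - 5 = -5 + 2 z$)
$\left(-2089 + B\right) \left(\left(-97\right) 9 + S{\left(36 \right)}\right) = \left(-2089 + 428\right) \left(\left(-97\right) 9 + \left(-5 + 2 \cdot 36\right)\right) = - 1661 \left(-873 + \left(-5 + 72\right)\right) = - 1661 \left(-873 + 67\right) = \left(-1661\right) \left(-806\right) = 1338766$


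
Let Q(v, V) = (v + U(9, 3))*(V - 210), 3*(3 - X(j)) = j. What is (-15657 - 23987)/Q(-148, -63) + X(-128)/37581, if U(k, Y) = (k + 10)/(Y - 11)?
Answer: -3967963837/4114104813 ≈ -0.96448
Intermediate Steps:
U(k, Y) = (10 + k)/(-11 + Y)
X(j) = 3 - j/3
Q(v, V) = (-210 + V)*(-19/8 + v) (Q(v, V) = (v + (10 + 9)/(-11 + 3))*(V - 210) = (v + 19/(-8))*(-210 + V) = (v - 1/8*19)*(-210 + V) = (v - 19/8)*(-210 + V) = (-19/8 + v)*(-210 + V) = (-210 + V)*(-19/8 + v))
(-15657 - 23987)/Q(-148, -63) + X(-128)/37581 = (-15657 - 23987)/(1995/4 - 210*(-148) - 19/8*(-63) - 63*(-148)) + (3 - 1/3*(-128))/37581 = -39644/(1995/4 + 31080 + 1197/8 + 9324) + (3 + 128/3)*(1/37581) = -39644/328419/8 + (137/3)*(1/37581) = -39644*8/328419 + 137/112743 = -317152/328419 + 137/112743 = -3967963837/4114104813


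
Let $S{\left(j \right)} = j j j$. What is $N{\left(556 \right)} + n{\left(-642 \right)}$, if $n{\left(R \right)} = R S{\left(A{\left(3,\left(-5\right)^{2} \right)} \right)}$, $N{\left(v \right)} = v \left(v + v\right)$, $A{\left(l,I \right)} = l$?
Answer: $600938$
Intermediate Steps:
$S{\left(j \right)} = j^{3}$ ($S{\left(j \right)} = j^{2} j = j^{3}$)
$N{\left(v \right)} = 2 v^{2}$ ($N{\left(v \right)} = v 2 v = 2 v^{2}$)
$n{\left(R \right)} = 27 R$ ($n{\left(R \right)} = R 3^{3} = R 27 = 27 R$)
$N{\left(556 \right)} + n{\left(-642 \right)} = 2 \cdot 556^{2} + 27 \left(-642\right) = 2 \cdot 309136 - 17334 = 618272 - 17334 = 600938$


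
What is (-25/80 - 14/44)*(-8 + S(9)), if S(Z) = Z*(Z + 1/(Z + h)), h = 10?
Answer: -38739/836 ≈ -46.339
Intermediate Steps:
S(Z) = Z*(Z + 1/(10 + Z)) (S(Z) = Z*(Z + 1/(Z + 10)) = Z*(Z + 1/(10 + Z)))
(-25/80 - 14/44)*(-8 + S(9)) = (-25/80 - 14/44)*(-8 + 9*(1 + 9**2 + 10*9)/(10 + 9)) = (-25*1/80 - 14*1/44)*(-8 + 9*(1 + 81 + 90)/19) = (-5/16 - 7/22)*(-8 + 9*(1/19)*172) = -111*(-8 + 1548/19)/176 = -111/176*1396/19 = -38739/836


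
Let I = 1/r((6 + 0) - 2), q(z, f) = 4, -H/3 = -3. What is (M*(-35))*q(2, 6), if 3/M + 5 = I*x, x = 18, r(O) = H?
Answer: 140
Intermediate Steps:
H = 9 (H = -3*(-3) = 9)
r(O) = 9
I = 1/9 ≈ 0.11111
M = -1 (M = 3/(-5 + (1/9)*18) = 3/(-5 + 2) = 3/(-3) = 3*(-1/3) = -1)
(M*(-35))*q(2, 6) = -1*(-35)*4 = 35*4 = 140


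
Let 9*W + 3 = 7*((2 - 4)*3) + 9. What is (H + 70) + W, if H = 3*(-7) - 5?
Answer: 40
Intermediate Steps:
H = -26 (H = -21 - 5 = -26)
W = -4 (W = -⅓ + (7*((2 - 4)*3) + 9)/9 = -⅓ + (7*(-2*3) + 9)/9 = -⅓ + (7*(-6) + 9)/9 = -⅓ + (-42 + 9)/9 = -⅓ + (⅑)*(-33) = -⅓ - 11/3 = -4)
(H + 70) + W = (-26 + 70) - 4 = 44 - 4 = 40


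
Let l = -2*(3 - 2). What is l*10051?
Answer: -20102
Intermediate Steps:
l = -2 (l = -2*1 = -2)
l*10051 = -2*10051 = -20102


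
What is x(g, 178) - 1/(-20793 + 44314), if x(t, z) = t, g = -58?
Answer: -1364219/23521 ≈ -58.000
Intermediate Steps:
x(g, 178) - 1/(-20793 + 44314) = -58 - 1/(-20793 + 44314) = -58 - 1/23521 = -1364219/23521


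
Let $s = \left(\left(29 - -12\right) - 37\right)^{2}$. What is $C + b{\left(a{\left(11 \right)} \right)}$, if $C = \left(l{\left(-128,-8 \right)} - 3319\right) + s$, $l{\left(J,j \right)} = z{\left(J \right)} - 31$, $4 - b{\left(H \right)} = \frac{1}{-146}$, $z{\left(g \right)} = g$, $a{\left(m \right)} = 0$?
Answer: $- \frac{504867}{146} \approx -3458.0$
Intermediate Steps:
$b{\left(H \right)} = \frac{585}{146}$ ($b{\left(H \right)} = 4 - \frac{1}{-146} = 4 - - \frac{1}{146} = 4 + \frac{1}{146} = \frac{585}{146}$)
$s = 16$ ($s = \left(\left(29 + 12\right) - 37\right)^{2} = \left(41 - 37\right)^{2} = 4^{2} = 16$)
$l{\left(J,j \right)} = -31 + J$ ($l{\left(J,j \right)} = J - 31 = -31 + J$)
$C = -3462$ ($C = \left(\left(-31 - 128\right) - 3319\right) + 16 = \left(-159 - 3319\right) + 16 = -3478 + 16 = -3462$)
$C + b{\left(a{\left(11 \right)} \right)} = -3462 + \frac{585}{146} = - \frac{504867}{146}$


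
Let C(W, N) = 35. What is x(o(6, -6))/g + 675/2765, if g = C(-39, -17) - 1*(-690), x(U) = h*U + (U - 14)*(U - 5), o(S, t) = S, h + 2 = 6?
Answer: 106723/400925 ≈ 0.26619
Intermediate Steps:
h = 4 (h = -2 + 6 = 4)
x(U) = 4*U + (-14 + U)*(-5 + U) (x(U) = 4*U + (U - 14)*(U - 5) = 4*U + (-14 + U)*(-5 + U))
g = 725 (g = 35 - 1*(-690) = 35 + 690 = 725)
x(o(6, -6))/g + 675/2765 = (70 + 6² - 15*6)/725 + 675/2765 = (70 + 36 - 90)*(1/725) + 675*(1/2765) = 16*(1/725) + 135/553 = 16/725 + 135/553 = 106723/400925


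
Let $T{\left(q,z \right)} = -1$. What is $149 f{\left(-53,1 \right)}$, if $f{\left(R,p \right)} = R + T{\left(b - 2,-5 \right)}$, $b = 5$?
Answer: $-8046$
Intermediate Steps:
$f{\left(R,p \right)} = -1 + R$ ($f{\left(R,p \right)} = R - 1 = -1 + R$)
$149 f{\left(-53,1 \right)} = 149 \left(-1 - 53\right) = 149 \left(-54\right) = -8046$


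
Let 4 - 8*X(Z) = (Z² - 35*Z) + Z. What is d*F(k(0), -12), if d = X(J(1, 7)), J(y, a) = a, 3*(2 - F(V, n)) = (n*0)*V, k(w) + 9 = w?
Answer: 193/4 ≈ 48.250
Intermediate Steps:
k(w) = -9 + w
F(V, n) = 2 (F(V, n) = 2 - n*0*V/3 = 2 - 0*V = 2 - ⅓*0 = 2 + 0 = 2)
X(Z) = ½ - Z²/8 + 17*Z/4 (X(Z) = ½ - ((Z² - 35*Z) + Z)/8 = ½ - (Z² - 34*Z)/8 = ½ + (-Z²/8 + 17*Z/4) = ½ - Z²/8 + 17*Z/4)
d = 193/8 (d = ½ - ⅛*7² + (17/4)*7 = ½ - ⅛*49 + 119/4 = ½ - 49/8 + 119/4 = 193/8 ≈ 24.125)
d*F(k(0), -12) = (193/8)*2 = 193/4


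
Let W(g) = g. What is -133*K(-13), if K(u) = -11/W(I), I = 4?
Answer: 1463/4 ≈ 365.75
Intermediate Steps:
K(u) = -11/4
-133*K(-13) = -133*(-11/4) = 1463/4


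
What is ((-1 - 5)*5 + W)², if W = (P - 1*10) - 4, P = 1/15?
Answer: 434281/225 ≈ 1930.1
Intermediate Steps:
P = 1/15 ≈ 0.066667
W = -209/15 (W = (1/15 - 1*10) - 4 = (1/15 - 10) - 4 = -149/15 - 4 = -209/15 ≈ -13.933)
((-1 - 5)*5 + W)² = ((-1 - 5)*5 - 209/15)² = (-6*5 - 209/15)² = (-30 - 209/15)² = (-659/15)² = 434281/225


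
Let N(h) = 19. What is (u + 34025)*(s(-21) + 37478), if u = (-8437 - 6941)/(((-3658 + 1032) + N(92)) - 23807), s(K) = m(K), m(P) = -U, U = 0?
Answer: 16841708630992/13207 ≈ 1.2752e+9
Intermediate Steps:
m(P) = 0 (m(P) = -1*0 = 0)
s(K) = 0
u = 7689/13207 (u = (-8437 - 6941)/(((-3658 + 1032) + 19) - 23807) = -15378/((-2626 + 19) - 23807) = -15378/(-2607 - 23807) = -15378/(-26414) = -15378*(-1/26414) = 7689/13207 ≈ 0.58219)
(u + 34025)*(s(-21) + 37478) = (7689/13207 + 34025)*(0 + 37478) = (449375864/13207)*37478 = 16841708630992/13207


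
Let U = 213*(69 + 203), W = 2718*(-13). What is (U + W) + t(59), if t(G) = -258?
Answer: 22344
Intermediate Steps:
W = -35334
U = 57936 (U = 213*272 = 57936)
(U + W) + t(59) = (57936 - 35334) - 258 = 22602 - 258 = 22344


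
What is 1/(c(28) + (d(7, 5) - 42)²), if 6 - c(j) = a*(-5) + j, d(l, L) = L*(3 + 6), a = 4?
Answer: ⅐ ≈ 0.14286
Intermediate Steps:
d(l, L) = 9*L (d(l, L) = L*9 = 9*L)
c(j) = 26 - j (c(j) = 6 - (4*(-5) + j) = 6 - (-20 + j) = 6 + (20 - j) = 26 - j)
1/(c(28) + (d(7, 5) - 42)²) = 1/((26 - 1*28) + (9*5 - 42)²) = 1/((26 - 28) + (45 - 42)²) = 1/(-2 + 3²) = 1/(-2 + 9) = 1/7 = ⅐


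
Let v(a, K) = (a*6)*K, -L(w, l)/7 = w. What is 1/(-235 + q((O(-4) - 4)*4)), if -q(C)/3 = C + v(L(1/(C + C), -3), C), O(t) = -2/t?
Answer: -1/130 ≈ -0.0076923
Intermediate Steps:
L(w, l) = -7*w
v(a, K) = 6*K*a (v(a, K) = (6*a)*K = 6*K*a)
q(C) = 63 - 3*C (q(C) = -3*(C + 6*C*(-7/(C + C))) = -3*(C + 6*C*(-7*1/(2*C))) = -3*(C + 6*C*(-7/(2*C))) = -3*(C - 21) = -3*(-21 + C) = 63 - 3*C)
1/(-235 + q((O(-4) - 4)*4)) = 1/(-235 + (63 - 3*(-2/(-4) - 4)*4)) = 1/(-235 + (63 - 3*(-2*(-¼) - 4)*4)) = 1/(-235 + (63 - 3*(½ - 4)*4)) = 1/(-235 + (63 - (-21)*4/2)) = 1/(-235 + (63 - 3*(-14))) = 1/(-235 + (63 + 42)) = 1/(-235 + 105) = 1/(-130) = -1/130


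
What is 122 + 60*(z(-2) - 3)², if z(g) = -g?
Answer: 182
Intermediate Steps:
122 + 60*(z(-2) - 3)² = 122 + 60*(-1*(-2) - 3)² = 122 + 60*(2 - 3)² = 122 + 60*(-1)² = 122 + 60*1 = 122 + 60 = 182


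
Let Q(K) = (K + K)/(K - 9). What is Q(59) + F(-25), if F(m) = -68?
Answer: -1641/25 ≈ -65.640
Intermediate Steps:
Q(K) = 2*K/(-9 + K) (Q(K) = (2*K)/(-9 + K) = 2*K/(-9 + K))
Q(59) + F(-25) = 2*59/(-9 + 59) - 68 = 2*59/50 - 68 = 2*59*(1/50) - 68 = 59/25 - 68 = -1641/25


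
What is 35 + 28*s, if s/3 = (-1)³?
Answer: -49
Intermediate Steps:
s = -3 (s = 3*(-1)³ = 3*(-1) = -3)
35 + 28*s = 35 + 28*(-3) = 35 - 84 = -49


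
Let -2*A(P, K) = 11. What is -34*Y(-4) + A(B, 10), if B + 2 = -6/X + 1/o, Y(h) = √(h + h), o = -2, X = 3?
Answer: -11/2 - 68*I*√2 ≈ -5.5 - 96.167*I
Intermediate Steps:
Y(h) = √2*√h (Y(h) = √(2*h) = √2*√h)
B = -9/2 (B = -2 + (-6/3 + 1/(-2)) = -2 + (-6*⅓ + 1*(-½)) = -2 + (-2 - ½) = -2 - 5/2 = -9/2 ≈ -4.5000)
A(P, K) = -11/2 (A(P, K) = -½*11 = -11/2)
-34*Y(-4) + A(B, 10) = -34*√2*√(-4) - 11/2 = -34*√2*2*I - 11/2 = -68*I*√2 - 11/2 = -11/2 - 68*I*√2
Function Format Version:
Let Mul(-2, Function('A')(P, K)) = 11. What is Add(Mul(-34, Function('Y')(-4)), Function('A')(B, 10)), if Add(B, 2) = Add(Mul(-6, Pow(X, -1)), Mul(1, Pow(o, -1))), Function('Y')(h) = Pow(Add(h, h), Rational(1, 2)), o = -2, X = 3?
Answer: Add(Rational(-11, 2), Mul(-68, I, Pow(2, Rational(1, 2)))) ≈ Add(-5.5000, Mul(-96.167, I))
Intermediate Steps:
Function('Y')(h) = Mul(Pow(2, Rational(1, 2)), Pow(h, Rational(1, 2))) (Function('Y')(h) = Pow(Mul(2, h), Rational(1, 2)) = Mul(Pow(2, Rational(1, 2)), Pow(h, Rational(1, 2))))
B = Rational(-9, 2) (B = Add(-2, Add(Mul(-6, Pow(3, -1)), Mul(1, Pow(-2, -1)))) = Add(-2, Add(Mul(-6, Rational(1, 3)), Mul(1, Rational(-1, 2)))) = Add(-2, Add(-2, Rational(-1, 2))) = Add(-2, Rational(-5, 2)) = Rational(-9, 2) ≈ -4.5000)
Function('A')(P, K) = Rational(-11, 2) (Function('A')(P, K) = Mul(Rational(-1, 2), 11) = Rational(-11, 2))
Add(Mul(-34, Function('Y')(-4)), Function('A')(B, 10)) = Add(Mul(-34, Mul(Pow(2, Rational(1, 2)), Pow(-4, Rational(1, 2)))), Rational(-11, 2)) = Add(Mul(-34, Mul(Pow(2, Rational(1, 2)), Mul(2, I))), Rational(-11, 2)) = Add(Mul(-34, Mul(2, I, Pow(2, Rational(1, 2)))), Rational(-11, 2)) = Add(Mul(-68, I, Pow(2, Rational(1, 2))), Rational(-11, 2)) = Add(Rational(-11, 2), Mul(-68, I, Pow(2, Rational(1, 2))))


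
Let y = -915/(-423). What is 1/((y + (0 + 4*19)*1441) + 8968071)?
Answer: 141/1279940072 ≈ 1.1016e-7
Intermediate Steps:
y = 305/141 (y = -915*(-1/423) = 305/141 ≈ 2.1631)
1/((y + (0 + 4*19)*1441) + 8968071) = 1/((305/141 + (0 + 4*19)*1441) + 8968071) = 1/((305/141 + (0 + 76)*1441) + 8968071) = 1/((305/141 + 76*1441) + 8968071) = 1/((305/141 + 109516) + 8968071) = 1/(15442061/141 + 8968071) = 1/(1279940072/141) = 141/1279940072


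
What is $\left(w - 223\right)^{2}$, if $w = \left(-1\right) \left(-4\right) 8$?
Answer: $36481$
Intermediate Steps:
$w = 32$ ($w = 4 \cdot 8 = 32$)
$\left(w - 223\right)^{2} = \left(32 - 223\right)^{2} = \left(-191\right)^{2} = 36481$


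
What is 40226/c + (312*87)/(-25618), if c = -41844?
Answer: -541580801/267989898 ≈ -2.0209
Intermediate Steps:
40226/c + (312*87)/(-25618) = 40226/(-41844) + (312*87)/(-25618) = 40226*(-1/41844) + 27144*(-1/25618) = -20113/20922 - 13572/12809 = -541580801/267989898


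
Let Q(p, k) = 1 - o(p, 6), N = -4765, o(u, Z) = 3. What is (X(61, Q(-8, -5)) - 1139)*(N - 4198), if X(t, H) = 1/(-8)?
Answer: 81679819/8 ≈ 1.0210e+7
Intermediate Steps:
Q(p, k) = -2 (Q(p, k) = 1 - 1*3 = 1 - 3 = -2)
X(t, H) = -⅛
(X(61, Q(-8, -5)) - 1139)*(N - 4198) = (-⅛ - 1139)*(-4765 - 4198) = -9113/8*(-8963) = 81679819/8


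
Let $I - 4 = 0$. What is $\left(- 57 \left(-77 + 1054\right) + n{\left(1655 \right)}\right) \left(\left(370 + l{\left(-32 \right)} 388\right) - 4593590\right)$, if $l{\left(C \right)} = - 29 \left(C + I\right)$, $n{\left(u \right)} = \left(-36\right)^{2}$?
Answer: $232702174452$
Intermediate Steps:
$I = 4$ ($I = 4 + 0 = 4$)
$n{\left(u \right)} = 1296$
$l{\left(C \right)} = -116 - 29 C$ ($l{\left(C \right)} = - 29 \left(C + 4\right) = - 29 \left(4 + C\right) = -116 - 29 C$)
$\left(- 57 \left(-77 + 1054\right) + n{\left(1655 \right)}\right) \left(\left(370 + l{\left(-32 \right)} 388\right) - 4593590\right) = \left(- 57 \left(-77 + 1054\right) + 1296\right) \left(\left(370 + \left(-116 - -928\right) 388\right) - 4593590\right) = \left(\left(-57\right) 977 + 1296\right) \left(\left(370 + \left(-116 + 928\right) 388\right) - 4593590\right) = \left(-55689 + 1296\right) \left(\left(370 + 812 \cdot 388\right) - 4593590\right) = - 54393 \left(\left(370 + 315056\right) - 4593590\right) = - 54393 \left(315426 - 4593590\right) = \left(-54393\right) \left(-4278164\right) = 232702174452$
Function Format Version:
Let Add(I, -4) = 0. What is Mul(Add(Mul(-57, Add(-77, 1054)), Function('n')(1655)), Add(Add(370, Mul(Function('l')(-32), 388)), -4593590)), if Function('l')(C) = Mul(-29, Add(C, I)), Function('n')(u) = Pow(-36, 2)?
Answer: 232702174452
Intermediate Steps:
I = 4 (I = Add(4, 0) = 4)
Function('n')(u) = 1296
Function('l')(C) = Add(-116, Mul(-29, C)) (Function('l')(C) = Mul(-29, Add(C, 4)) = Mul(-29, Add(4, C)) = Add(-116, Mul(-29, C)))
Mul(Add(Mul(-57, Add(-77, 1054)), Function('n')(1655)), Add(Add(370, Mul(Function('l')(-32), 388)), -4593590)) = Mul(Add(Mul(-57, Add(-77, 1054)), 1296), Add(Add(370, Mul(Add(-116, Mul(-29, -32)), 388)), -4593590)) = Mul(Add(Mul(-57, 977), 1296), Add(Add(370, Mul(Add(-116, 928), 388)), -4593590)) = Mul(Add(-55689, 1296), Add(Add(370, Mul(812, 388)), -4593590)) = Mul(-54393, Add(Add(370, 315056), -4593590)) = Mul(-54393, Add(315426, -4593590)) = Mul(-54393, -4278164) = 232702174452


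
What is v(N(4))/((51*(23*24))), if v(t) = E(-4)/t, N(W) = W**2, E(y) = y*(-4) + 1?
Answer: 1/26496 ≈ 3.7742e-5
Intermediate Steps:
E(y) = 1 - 4*y (E(y) = -4*y + 1 = 1 - 4*y)
v(t) = 17/t (v(t) = (1 - 4*(-4))/t = (1 + 16)/t = 17/t)
v(N(4))/((51*(23*24))) = (17/(4**2))/((51*(23*24))) = (17/16)/((51*552)) = (17*(1/16))/28152 = (17/16)*(1/28152) = 1/26496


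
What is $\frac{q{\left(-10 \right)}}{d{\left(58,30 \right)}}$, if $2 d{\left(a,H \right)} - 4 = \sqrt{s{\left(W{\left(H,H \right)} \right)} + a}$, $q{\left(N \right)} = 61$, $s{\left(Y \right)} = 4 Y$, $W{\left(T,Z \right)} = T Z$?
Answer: $- \frac{244}{1821} + \frac{61 \sqrt{3658}}{1821} \approx 1.892$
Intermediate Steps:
$d{\left(a,H \right)} = 2 + \frac{\sqrt{a + 4 H^{2}}}{2}$ ($d{\left(a,H \right)} = 2 + \frac{\sqrt{4 H H + a}}{2} = 2 + \frac{\sqrt{4 H^{2} + a}}{2} = 2 + \frac{\sqrt{a + 4 H^{2}}}{2}$)
$\frac{q{\left(-10 \right)}}{d{\left(58,30 \right)}} = \frac{61}{2 + \frac{\sqrt{58 + 4 \cdot 30^{2}}}{2}} = \frac{61}{2 + \frac{\sqrt{58 + 4 \cdot 900}}{2}} = \frac{61}{2 + \frac{\sqrt{58 + 3600}}{2}} = \frac{61}{2 + \frac{\sqrt{3658}}{2}}$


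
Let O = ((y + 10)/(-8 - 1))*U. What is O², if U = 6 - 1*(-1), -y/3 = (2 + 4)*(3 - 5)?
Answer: 103684/81 ≈ 1280.0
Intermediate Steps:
y = 36 (y = -3*(2 + 4)*(3 - 5) = -18*(-2) = -3*(-12) = 36)
U = 7 (U = 6 + 1 = 7)
O = -322/9 (O = ((36 + 10)/(-8 - 1))*7 = (46/(-9))*7 = (46*(-⅑))*7 = -46/9*7 = -322/9 ≈ -35.778)
O² = (-322/9)² = 103684/81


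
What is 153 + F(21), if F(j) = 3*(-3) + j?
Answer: 165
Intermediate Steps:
F(j) = -9 + j
153 + F(21) = 153 + (-9 + 21) = 153 + 12 = 165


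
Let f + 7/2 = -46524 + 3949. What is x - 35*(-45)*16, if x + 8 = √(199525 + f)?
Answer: 25192 + 3*√69754/2 ≈ 25588.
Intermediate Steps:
f = -85157/2 (f = -7/2 + (-46524 + 3949) = -7/2 - 42575 = -85157/2 ≈ -42579.)
x = -8 + 3*√69754/2 (x = -8 + √(199525 - 85157/2) = -8 + √(313893/2) = -8 + 3*√69754/2 ≈ 388.16)
x - 35*(-45)*16 = (-8 + 3*√69754/2) - 35*(-45)*16 = (-8 + 3*√69754/2) + 1575*16 = (-8 + 3*√69754/2) + 25200 = 25192 + 3*√69754/2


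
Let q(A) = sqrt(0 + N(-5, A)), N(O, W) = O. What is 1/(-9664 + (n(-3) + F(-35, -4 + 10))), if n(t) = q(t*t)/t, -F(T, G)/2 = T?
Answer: -86346/828403529 + 3*I*sqrt(5)/828403529 ≈ -0.00010423 + 8.0977e-9*I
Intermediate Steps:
F(T, G) = -2*T
q(A) = I*sqrt(5) (q(A) = sqrt(0 - 5) = sqrt(-5) = I*sqrt(5))
n(t) = I*sqrt(5)/t (n(t) = (I*sqrt(5))/t = I*sqrt(5)/t)
1/(-9664 + (n(-3) + F(-35, -4 + 10))) = 1/(-9664 + (I*sqrt(5)/(-3) - 2*(-35))) = 1/(-9664 + (I*sqrt(5)*(-1/3) + 70)) = 1/(-9664 + (-I*sqrt(5)/3 + 70)) = 1/(-9664 + (70 - I*sqrt(5)/3)) = 1/(-9594 - I*sqrt(5)/3)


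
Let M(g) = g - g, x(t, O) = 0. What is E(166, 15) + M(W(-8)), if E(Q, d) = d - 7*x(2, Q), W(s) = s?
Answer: 15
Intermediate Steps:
M(g) = 0
E(Q, d) = d (E(Q, d) = d - 7*0 = d + 0 = d)
E(166, 15) + M(W(-8)) = 15 + 0 = 15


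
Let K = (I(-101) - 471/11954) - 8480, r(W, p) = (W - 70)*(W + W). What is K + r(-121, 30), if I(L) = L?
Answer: 449960043/11954 ≈ 37641.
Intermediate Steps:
r(W, p) = 2*W*(-70 + W) (r(W, p) = (-70 + W)*(2*W) = 2*W*(-70 + W))
K = -102577745/11954 (K = (-101 - 471/11954) - 8480 = -1207825/11954 - 8480 = -102577745/11954 ≈ -8581.0)
K + r(-121, 30) = -102577745/11954 + 2*(-121)*(-70 - 121) = -102577745/11954 + 2*(-121)*(-191) = -102577745/11954 + 46222 = 449960043/11954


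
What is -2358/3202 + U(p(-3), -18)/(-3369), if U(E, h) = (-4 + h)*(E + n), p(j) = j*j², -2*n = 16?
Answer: -5204821/5393769 ≈ -0.96497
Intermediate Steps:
n = -8 (n = -½*16 = -8)
p(j) = j³
U(E, h) = (-8 + E)*(-4 + h) (U(E, h) = (-4 + h)*(E - 8) = (-4 + h)*(-8 + E) = (-8 + E)*(-4 + h))
-2358/3202 + U(p(-3), -18)/(-3369) = -2358/3202 + (32 - 8*(-18) - 4*(-3)³ + (-3)³*(-18))/(-3369) = -2358*1/3202 + (32 + 144 - 4*(-27) - 27*(-18))*(-1/3369) = -1179/1601 + (32 + 144 + 108 + 486)*(-1/3369) = -1179/1601 + 770*(-1/3369) = -1179/1601 - 770/3369 = -5204821/5393769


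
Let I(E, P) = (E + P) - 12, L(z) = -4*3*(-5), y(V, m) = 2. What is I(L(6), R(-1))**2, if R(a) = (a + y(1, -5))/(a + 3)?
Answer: 9409/4 ≈ 2352.3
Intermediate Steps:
L(z) = 60 (L(z) = -12*(-5) = 60)
R(a) = (2 + a)/(3 + a) (R(a) = (a + 2)/(a + 3) = (2 + a)/(3 + a))
I(E, P) = -12 + E + P
I(L(6), R(-1))**2 = (-12 + 60 + (2 - 1)/(3 - 1))**2 = (-12 + 60 + 1/2)**2 = (97/2)**2 = 9409/4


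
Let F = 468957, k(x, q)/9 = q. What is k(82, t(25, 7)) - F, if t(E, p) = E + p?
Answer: -468669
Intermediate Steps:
k(x, q) = 9*q
k(82, t(25, 7)) - F = 9*(25 + 7) - 1*468957 = 9*32 - 468957 = 288 - 468957 = -468669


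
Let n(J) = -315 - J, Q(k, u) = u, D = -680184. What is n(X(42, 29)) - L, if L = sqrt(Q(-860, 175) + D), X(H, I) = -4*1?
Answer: -311 - I*sqrt(680009) ≈ -311.0 - 824.63*I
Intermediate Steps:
X(H, I) = -4
L = I*sqrt(680009) (L = sqrt(175 - 680184) = sqrt(-680009) = I*sqrt(680009) ≈ 824.63*I)
n(X(42, 29)) - L = (-315 - 1*(-4)) - I*sqrt(680009) = (-315 + 4) - I*sqrt(680009) = -311 - I*sqrt(680009)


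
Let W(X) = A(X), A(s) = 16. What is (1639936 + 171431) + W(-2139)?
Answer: 1811383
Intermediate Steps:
W(X) = 16
(1639936 + 171431) + W(-2139) = (1639936 + 171431) + 16 = 1811367 + 16 = 1811383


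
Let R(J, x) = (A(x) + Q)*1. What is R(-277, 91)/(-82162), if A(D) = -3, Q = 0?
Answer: 3/82162 ≈ 3.6513e-5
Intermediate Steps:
R(J, x) = -3 (R(J, x) = (-3 + 0)*1 = -3*1 = -3)
R(-277, 91)/(-82162) = -3/(-82162) = -3*(-1/82162) = 3/82162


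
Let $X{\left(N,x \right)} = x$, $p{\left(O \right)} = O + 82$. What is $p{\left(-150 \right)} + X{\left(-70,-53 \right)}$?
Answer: $-121$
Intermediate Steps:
$p{\left(O \right)} = 82 + O$
$p{\left(-150 \right)} + X{\left(-70,-53 \right)} = \left(82 - 150\right) - 53 = -68 - 53 = -121$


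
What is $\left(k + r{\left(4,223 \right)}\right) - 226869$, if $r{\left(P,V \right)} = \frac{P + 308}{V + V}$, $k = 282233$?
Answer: $\frac{12346328}{223} \approx 55365.0$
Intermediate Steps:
$r{\left(P,V \right)} = \frac{308 + P}{2 V}$
$\left(k + r{\left(4,223 \right)}\right) - 226869 = \left(282233 + \frac{308 + 4}{2 \cdot 223}\right) - 226869 = \left(282233 + \frac{1}{2} \cdot \frac{1}{223} \cdot 312\right) - 226869 = \left(282233 + \frac{156}{223}\right) - 226869 = \frac{62938115}{223} - 226869 = \frac{12346328}{223}$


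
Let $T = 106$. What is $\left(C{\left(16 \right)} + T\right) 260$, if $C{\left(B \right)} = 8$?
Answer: $29640$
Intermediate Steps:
$\left(C{\left(16 \right)} + T\right) 260 = \left(8 + 106\right) 260 = 114 \cdot 260 = 29640$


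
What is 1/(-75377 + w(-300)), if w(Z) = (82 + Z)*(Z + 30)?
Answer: -1/16517 ≈ -6.0544e-5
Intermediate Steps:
w(Z) = (30 + Z)*(82 + Z) (w(Z) = (82 + Z)*(30 + Z) = (30 + Z)*(82 + Z))
1/(-75377 + w(-300)) = 1/(-75377 + (2460 + (-300)**2 + 112*(-300))) = 1/(-75377 + (2460 + 90000 - 33600)) = 1/(-75377 + 58860) = 1/(-16517) = -1/16517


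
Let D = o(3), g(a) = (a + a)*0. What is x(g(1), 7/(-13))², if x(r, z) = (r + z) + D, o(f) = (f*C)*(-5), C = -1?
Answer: 35344/169 ≈ 209.14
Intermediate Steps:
o(f) = 5*f (o(f) = (f*(-1))*(-5) = -f*(-5) = 5*f)
g(a) = 0 (g(a) = (2*a)*0 = 0)
D = 15 (D = 5*3 = 15)
x(r, z) = 15 + r + z (x(r, z) = (r + z) + 15 = 15 + r + z)
x(g(1), 7/(-13))² = (15 + 0 + 7/(-13))² = (15 + 0 + 7*(-1/13))² = (15 + 0 - 7/13)² = (188/13)² = 35344/169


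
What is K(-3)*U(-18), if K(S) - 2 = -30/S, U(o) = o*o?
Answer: 3888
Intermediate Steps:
U(o) = o²
K(S) = 2 - 30/S
K(-3)*U(-18) = (2 - 30/(-3))*(-18)² = (2 - 30*(-⅓))*324 = (2 + 10)*324 = 12*324 = 3888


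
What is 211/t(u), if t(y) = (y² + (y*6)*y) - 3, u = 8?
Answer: 211/445 ≈ 0.47416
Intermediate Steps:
t(y) = -3 + 7*y² (t(y) = (y² + (6*y)*y) - 3 = (y² + 6*y²) - 3 = 7*y² - 3 = -3 + 7*y²)
211/t(u) = 211/(-3 + 7*8²) = 211/(-3 + 7*64) = 211/(-3 + 448) = 211/445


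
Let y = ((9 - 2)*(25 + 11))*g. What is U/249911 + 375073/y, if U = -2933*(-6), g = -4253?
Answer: -74874106415/267843613716 ≈ -0.27954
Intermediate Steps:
U = 17598
y = -1071756 (y = ((9 - 2)*(25 + 11))*(-4253) = (7*36)*(-4253) = 252*(-4253) = -1071756)
U/249911 + 375073/y = 17598/249911 + 375073/(-1071756) = 17598*(1/249911) + 375073*(-1/1071756) = 17598/249911 - 375073/1071756 = -74874106415/267843613716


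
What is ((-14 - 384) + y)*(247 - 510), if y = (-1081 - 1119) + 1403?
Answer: 314285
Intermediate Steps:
y = -797 (y = -2200 + 1403 = -797)
((-14 - 384) + y)*(247 - 510) = ((-14 - 384) - 797)*(247 - 510) = (-398 - 797)*(-263) = -1195*(-263) = 314285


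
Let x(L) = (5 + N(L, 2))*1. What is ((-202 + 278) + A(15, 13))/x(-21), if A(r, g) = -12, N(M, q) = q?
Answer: 64/7 ≈ 9.1429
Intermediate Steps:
x(L) = 7 (x(L) = (5 + 2)*1 = 7*1 = 7)
((-202 + 278) + A(15, 13))/x(-21) = ((-202 + 278) - 12)/7 = (76 - 12)*(⅐) = 64*(⅐) = 64/7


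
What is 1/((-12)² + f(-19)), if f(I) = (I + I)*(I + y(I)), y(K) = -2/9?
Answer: 9/7870 ≈ 0.0011436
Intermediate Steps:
y(K) = -2/9 (y(K) = -2*⅑ = -2/9)
f(I) = 2*I*(-2/9 + I) (f(I) = (I + I)*(I - 2/9) = (2*I)*(-2/9 + I) = 2*I*(-2/9 + I))
1/((-12)² + f(-19)) = 1/((-12)² + (2/9)*(-19)*(-2 + 9*(-19))) = 1/(144 + (2/9)*(-19)*(-2 - 171)) = 1/(144 + (2/9)*(-19)*(-173)) = 1/(144 + 6574/9) = 1/(7870/9) = 9/7870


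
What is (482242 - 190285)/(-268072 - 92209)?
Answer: -291957/360281 ≈ -0.81036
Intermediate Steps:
(482242 - 190285)/(-268072 - 92209) = 291957/(-360281) = 291957*(-1/360281) = -291957/360281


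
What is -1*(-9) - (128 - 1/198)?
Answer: -23561/198 ≈ -118.99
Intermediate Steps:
-1*(-9) - (128 - 1/198) = 9 - (128 - 1*1/198) = 9 - (128 - 1/198) = 9 - 1*25343/198 = 9 - 25343/198 = -23561/198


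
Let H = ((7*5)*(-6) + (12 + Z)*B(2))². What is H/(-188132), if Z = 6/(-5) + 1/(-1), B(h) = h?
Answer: -32368/167975 ≈ -0.19270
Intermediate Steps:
Z = -11/5 (Z = 6*(-⅕) + 1*(-1) = -6/5 - 1 = -11/5 ≈ -2.2000)
H = 906304/25 (H = ((7*5)*(-6) + (12 - 11/5)*2)² = (35*(-6) + (49/5)*2)² = (-210 + 98/5)² = (-952/5)² = 906304/25 ≈ 36252.)
H/(-188132) = (906304/25)/(-188132) = (906304/25)*(-1/188132) = -32368/167975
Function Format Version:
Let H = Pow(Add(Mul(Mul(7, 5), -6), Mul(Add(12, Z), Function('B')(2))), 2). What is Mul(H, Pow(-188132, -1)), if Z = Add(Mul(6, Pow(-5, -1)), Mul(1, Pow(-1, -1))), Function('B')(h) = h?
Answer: Rational(-32368, 167975) ≈ -0.19270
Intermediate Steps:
Z = Rational(-11, 5) (Z = Add(Mul(6, Rational(-1, 5)), Mul(1, -1)) = Add(Rational(-6, 5), -1) = Rational(-11, 5) ≈ -2.2000)
H = Rational(906304, 25) (H = Pow(Add(Mul(Mul(7, 5), -6), Mul(Add(12, Rational(-11, 5)), 2)), 2) = Pow(Add(Mul(35, -6), Mul(Rational(49, 5), 2)), 2) = Pow(Add(-210, Rational(98, 5)), 2) = Pow(Rational(-952, 5), 2) = Rational(906304, 25) ≈ 36252.)
Mul(H, Pow(-188132, -1)) = Mul(Rational(906304, 25), Pow(-188132, -1)) = Mul(Rational(906304, 25), Rational(-1, 188132)) = Rational(-32368, 167975)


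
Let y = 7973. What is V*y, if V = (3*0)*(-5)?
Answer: 0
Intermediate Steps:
V = 0 (V = 0*(-5) = 0)
V*y = 0*7973 = 0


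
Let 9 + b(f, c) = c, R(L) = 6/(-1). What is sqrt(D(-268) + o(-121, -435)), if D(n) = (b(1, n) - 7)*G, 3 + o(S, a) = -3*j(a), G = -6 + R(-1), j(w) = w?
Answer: sqrt(4710) ≈ 68.629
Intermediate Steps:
R(L) = -6 (R(L) = 6*(-1) = -6)
G = -12 (G = -6 - 6 = -12)
o(S, a) = -3 - 3*a
b(f, c) = -9 + c
D(n) = 192 - 12*n (D(n) = ((-9 + n) - 7)*(-12) = (-16 + n)*(-12) = 192 - 12*n)
sqrt(D(-268) + o(-121, -435)) = sqrt((192 - 12*(-268)) + (-3 - 3*(-435))) = sqrt((192 + 3216) + (-3 + 1305)) = sqrt(3408 + 1302) = sqrt(4710)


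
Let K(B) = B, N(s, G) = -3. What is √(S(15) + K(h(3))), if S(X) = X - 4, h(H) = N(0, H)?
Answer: 2*√2 ≈ 2.8284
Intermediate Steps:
h(H) = -3
S(X) = -4 + X
√(S(15) + K(h(3))) = √((-4 + 15) - 3) = √(11 - 3) = √8 = 2*√2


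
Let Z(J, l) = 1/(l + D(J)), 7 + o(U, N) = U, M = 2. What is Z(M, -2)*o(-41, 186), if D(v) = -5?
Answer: 48/7 ≈ 6.8571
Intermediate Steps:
o(U, N) = -7 + U
Z(J, l) = 1/(-5 + l) (Z(J, l) = 1/(l - 5) = 1/(-5 + l))
Z(M, -2)*o(-41, 186) = (-7 - 41)/(-5 - 2) = -48/(-7) = -⅐*(-48) = 48/7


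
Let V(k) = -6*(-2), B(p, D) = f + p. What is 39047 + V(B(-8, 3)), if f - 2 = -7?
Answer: 39059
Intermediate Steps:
f = -5 (f = 2 - 7 = -5)
B(p, D) = -5 + p
V(k) = 12 (V(k) = -(-12) = -1*(-12) = 12)
39047 + V(B(-8, 3)) = 39047 + 12 = 39059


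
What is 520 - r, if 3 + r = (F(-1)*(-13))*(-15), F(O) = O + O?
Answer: 913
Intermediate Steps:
F(O) = 2*O
r = -393 (r = -3 + ((2*(-1))*(-13))*(-15) = -3 - 2*(-13)*(-15) = -3 + 26*(-15) = -3 - 390 = -393)
520 - r = 520 - 1*(-393) = 520 + 393 = 913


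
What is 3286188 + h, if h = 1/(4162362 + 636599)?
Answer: 15770288050669/4798961 ≈ 3.2862e+6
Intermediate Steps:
h = 1/4798961 ≈ 2.0838e-7
3286188 + h = 3286188 + 1/4798961 = 15770288050669/4798961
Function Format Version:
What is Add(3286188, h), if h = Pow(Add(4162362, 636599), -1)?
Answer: Rational(15770288050669, 4798961) ≈ 3.2862e+6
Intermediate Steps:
h = Rational(1, 4798961) (h = Pow(4798961, -1) = Rational(1, 4798961) ≈ 2.0838e-7)
Add(3286188, h) = Add(3286188, Rational(1, 4798961)) = Rational(15770288050669, 4798961)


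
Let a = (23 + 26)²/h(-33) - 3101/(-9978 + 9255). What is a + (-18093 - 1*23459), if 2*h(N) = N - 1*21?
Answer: -270929596/6507 ≈ -41637.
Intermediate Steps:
h(N) = -21/2 + N/2 (h(N) = (N - 1*21)/2 = (N - 21)/2 = (-21 + N)/2 = -21/2 + N/2)
a = -550732/6507 (a = (23 + 26)²/(-21/2 + (½)*(-33)) - 3101/(-9978 + 9255) = 49²/(-21/2 - 33/2) - 3101/(-723) = 2401/(-27) - 3101*(-1/723) = 2401*(-1/27) + 3101/723 = -2401/27 + 3101/723 = -550732/6507 ≈ -84.637)
a + (-18093 - 1*23459) = -550732/6507 + (-18093 - 1*23459) = -550732/6507 + (-18093 - 23459) = -550732/6507 - 41552 = -270929596/6507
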